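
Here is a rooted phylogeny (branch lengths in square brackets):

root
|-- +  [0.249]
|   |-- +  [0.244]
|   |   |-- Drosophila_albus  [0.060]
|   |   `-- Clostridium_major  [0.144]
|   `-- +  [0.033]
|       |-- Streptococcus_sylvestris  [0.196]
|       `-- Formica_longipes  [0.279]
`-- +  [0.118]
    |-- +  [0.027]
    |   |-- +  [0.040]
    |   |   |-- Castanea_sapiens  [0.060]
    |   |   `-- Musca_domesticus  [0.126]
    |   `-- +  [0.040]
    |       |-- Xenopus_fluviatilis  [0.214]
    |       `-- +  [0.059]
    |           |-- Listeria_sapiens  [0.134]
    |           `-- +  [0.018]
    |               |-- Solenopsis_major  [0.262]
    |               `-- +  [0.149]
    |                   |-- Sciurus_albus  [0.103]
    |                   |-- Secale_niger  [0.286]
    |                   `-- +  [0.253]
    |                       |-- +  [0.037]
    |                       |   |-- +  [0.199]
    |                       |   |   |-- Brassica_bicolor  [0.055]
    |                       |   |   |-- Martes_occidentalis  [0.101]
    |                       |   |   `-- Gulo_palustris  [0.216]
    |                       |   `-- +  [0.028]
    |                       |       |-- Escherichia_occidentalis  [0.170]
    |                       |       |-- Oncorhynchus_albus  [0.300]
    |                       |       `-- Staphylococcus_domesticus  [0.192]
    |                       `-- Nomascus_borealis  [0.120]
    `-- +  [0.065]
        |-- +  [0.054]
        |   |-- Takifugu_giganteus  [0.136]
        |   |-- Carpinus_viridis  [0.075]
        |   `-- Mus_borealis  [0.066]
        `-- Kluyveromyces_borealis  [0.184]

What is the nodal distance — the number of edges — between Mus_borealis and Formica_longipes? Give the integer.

The MRCA of Mus_borealis and Formica_longipes is the root of the tree.
From Mus_borealis up to that node: 4 branches. From Formica_longipes up to the same node: 3 branches. Total: 4 + 3 = 7.

7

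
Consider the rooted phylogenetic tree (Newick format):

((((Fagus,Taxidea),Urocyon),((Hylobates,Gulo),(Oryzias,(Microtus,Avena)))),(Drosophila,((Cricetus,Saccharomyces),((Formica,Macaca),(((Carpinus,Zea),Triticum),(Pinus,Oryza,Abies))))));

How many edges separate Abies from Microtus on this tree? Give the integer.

The MRCA of Abies and Microtus is the root of the tree.
From Abies up to that node: 6 branches. From Microtus up to the same node: 5 branches. Total: 6 + 5 = 11.

11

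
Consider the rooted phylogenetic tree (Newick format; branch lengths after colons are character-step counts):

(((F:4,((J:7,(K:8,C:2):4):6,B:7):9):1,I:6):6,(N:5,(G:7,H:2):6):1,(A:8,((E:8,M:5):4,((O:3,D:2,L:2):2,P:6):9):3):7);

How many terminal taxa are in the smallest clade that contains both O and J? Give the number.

The MRCA of O and J is the root, so the clade is the entire tree.
That clade contains 16 terminal taxa: A, B, C, D, E, F, G, H, I, J, K, L, M, N, O, P.

16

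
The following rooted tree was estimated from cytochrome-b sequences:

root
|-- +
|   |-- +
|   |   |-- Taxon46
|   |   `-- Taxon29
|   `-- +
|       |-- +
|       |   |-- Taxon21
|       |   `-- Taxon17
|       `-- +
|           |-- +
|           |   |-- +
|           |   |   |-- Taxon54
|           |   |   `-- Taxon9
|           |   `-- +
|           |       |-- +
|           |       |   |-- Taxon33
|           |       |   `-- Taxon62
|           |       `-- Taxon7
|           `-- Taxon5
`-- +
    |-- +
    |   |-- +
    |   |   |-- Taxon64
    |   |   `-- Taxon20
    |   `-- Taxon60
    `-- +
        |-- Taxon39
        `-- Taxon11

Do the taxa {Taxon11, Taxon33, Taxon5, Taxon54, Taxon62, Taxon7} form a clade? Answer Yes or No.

The MRCA of the listed taxa is the root, so the smallest clade containing them is the whole tree.
That clade also contains Taxon17, Taxon20, Taxon21, Taxon29, Taxon39, Taxon46, Taxon60, Taxon64, Taxon9, which are not in the proposed group, so the group is not monophyletic.

No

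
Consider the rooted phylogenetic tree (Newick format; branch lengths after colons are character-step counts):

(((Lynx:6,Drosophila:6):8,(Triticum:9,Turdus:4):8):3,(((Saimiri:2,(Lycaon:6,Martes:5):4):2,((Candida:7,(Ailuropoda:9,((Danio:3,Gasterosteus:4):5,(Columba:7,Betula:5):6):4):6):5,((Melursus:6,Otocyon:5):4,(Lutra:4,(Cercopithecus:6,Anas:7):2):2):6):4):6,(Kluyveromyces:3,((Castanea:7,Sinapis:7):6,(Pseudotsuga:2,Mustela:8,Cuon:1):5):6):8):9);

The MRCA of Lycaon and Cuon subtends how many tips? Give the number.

The MRCA of Lycaon and Cuon is the node subtending (((Saimiri,(Lycaon,Martes)),((Candida,(Ailuropoda,((Danio,Gasterosteus),(Columba,Betula)))),((Melursus,Otocyon),(Lutra,(Cercopithecus,Anas))))),(Kluyveromyces,((Castanea,Sinapis),(Pseudotsuga,Mustela,Cuon)))).
That clade contains 20 terminal taxa: Ailuropoda, Anas, Betula, Candida, Castanea, Cercopithecus, Columba, Cuon, Danio, Gasterosteus, Kluyveromyces, Lutra, Lycaon, Martes, Melursus, Mustela, Otocyon, Pseudotsuga, Saimiri, Sinapis.

20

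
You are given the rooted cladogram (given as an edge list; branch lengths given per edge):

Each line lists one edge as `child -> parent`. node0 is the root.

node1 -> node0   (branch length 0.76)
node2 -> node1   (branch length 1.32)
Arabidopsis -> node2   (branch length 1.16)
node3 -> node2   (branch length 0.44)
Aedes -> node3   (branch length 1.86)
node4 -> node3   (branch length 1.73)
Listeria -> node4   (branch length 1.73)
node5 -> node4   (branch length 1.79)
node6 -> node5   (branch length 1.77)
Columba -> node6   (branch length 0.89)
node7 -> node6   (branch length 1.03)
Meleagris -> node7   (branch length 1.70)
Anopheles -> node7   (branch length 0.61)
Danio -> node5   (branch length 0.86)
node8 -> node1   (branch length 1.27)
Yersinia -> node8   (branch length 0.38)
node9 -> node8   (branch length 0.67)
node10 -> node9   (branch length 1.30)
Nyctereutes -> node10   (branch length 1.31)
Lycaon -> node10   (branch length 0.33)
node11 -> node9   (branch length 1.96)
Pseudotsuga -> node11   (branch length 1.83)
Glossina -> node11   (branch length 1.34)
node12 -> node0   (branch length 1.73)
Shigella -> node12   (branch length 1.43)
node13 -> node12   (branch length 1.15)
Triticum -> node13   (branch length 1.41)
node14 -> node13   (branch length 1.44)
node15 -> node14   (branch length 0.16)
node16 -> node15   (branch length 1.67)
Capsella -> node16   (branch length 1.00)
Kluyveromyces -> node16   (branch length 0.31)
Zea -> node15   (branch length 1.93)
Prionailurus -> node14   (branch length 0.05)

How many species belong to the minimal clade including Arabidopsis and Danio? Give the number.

7

The MRCA of Arabidopsis and Danio is the node subtending (Arabidopsis,(Aedes,(Listeria,((Columba,(Meleagris,Anopheles)),Danio)))).
That clade contains 7 terminal taxa: Aedes, Anopheles, Arabidopsis, Columba, Danio, Listeria, Meleagris.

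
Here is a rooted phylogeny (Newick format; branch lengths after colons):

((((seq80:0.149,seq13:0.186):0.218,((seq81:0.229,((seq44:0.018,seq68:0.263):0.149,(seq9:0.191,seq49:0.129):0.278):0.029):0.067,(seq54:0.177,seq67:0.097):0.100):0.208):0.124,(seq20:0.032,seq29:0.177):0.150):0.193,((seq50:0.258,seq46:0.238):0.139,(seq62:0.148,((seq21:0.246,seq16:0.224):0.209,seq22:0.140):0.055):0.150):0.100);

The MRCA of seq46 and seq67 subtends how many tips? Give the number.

The MRCA of seq46 and seq67 is the root, so the clade is the entire tree.
That clade contains 17 terminal taxa: seq13, seq16, seq20, seq21, seq22, seq29, seq44, seq46, seq49, seq50, seq54, seq62, seq67, seq68, seq80, seq81, seq9.

17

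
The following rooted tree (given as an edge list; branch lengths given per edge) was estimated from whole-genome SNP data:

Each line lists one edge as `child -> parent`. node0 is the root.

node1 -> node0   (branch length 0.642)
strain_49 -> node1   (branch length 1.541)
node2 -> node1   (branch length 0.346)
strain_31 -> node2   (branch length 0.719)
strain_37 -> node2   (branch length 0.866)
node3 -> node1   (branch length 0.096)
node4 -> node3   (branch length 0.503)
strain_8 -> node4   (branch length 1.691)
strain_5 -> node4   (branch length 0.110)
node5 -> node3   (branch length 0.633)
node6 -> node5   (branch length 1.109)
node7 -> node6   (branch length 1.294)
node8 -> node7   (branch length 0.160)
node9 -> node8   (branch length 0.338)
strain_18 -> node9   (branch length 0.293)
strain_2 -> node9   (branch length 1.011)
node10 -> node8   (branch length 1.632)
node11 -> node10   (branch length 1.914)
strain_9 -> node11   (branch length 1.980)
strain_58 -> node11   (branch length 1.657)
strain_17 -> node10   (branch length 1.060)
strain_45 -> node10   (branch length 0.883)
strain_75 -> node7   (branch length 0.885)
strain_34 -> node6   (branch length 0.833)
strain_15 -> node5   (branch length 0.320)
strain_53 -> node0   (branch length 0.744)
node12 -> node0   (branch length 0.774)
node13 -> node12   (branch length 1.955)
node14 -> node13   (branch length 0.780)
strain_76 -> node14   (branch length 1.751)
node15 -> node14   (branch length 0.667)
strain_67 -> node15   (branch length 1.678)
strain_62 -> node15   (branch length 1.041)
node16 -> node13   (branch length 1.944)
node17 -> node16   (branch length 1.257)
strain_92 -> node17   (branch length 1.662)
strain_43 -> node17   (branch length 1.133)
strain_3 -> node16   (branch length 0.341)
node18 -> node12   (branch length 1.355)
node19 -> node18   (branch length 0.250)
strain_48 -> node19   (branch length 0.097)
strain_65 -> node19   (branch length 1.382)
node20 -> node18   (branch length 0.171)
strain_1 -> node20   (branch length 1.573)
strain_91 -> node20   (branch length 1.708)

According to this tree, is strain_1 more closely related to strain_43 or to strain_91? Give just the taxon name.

strain_91

The MRCA of strain_1 and strain_91 subtends (strain_1,strain_91) (2 taxa).
The MRCA of strain_1 and strain_43 subtends (((strain_76,(strain_67,strain_62)),((strain_92,strain_43),strain_3)),((strain_48,strain_65),(strain_1,strain_91))) (10 taxa).
The first is nested inside the second, so strain_1 shares a more recent common ancestor with strain_91.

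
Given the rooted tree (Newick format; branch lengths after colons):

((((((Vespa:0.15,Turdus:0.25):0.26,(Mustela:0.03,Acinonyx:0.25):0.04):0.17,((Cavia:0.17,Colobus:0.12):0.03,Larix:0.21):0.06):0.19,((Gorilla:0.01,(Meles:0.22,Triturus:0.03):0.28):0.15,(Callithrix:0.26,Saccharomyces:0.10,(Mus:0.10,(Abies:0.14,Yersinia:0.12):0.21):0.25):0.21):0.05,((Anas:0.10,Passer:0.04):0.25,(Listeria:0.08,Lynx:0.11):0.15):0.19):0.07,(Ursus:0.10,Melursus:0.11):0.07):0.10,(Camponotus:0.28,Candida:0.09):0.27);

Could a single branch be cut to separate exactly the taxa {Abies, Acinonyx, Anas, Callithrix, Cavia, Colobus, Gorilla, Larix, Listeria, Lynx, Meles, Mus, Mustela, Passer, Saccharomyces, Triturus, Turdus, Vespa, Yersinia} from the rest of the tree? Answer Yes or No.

Yes

The most recent common ancestor of these taxa subtends ((((Vespa,Turdus),(Mustela,Acinonyx)),((Cavia,Colobus),Larix)),((Gorilla,(Meles,Triturus)),(Callithrix,Saccharomyces,(Mus,(Abies,Yersinia)))),((Anas,Passer),(Listeria,Lynx))).
That clade has exactly 19 tips — every listed taxon and nothing else — so the group is monophyletic.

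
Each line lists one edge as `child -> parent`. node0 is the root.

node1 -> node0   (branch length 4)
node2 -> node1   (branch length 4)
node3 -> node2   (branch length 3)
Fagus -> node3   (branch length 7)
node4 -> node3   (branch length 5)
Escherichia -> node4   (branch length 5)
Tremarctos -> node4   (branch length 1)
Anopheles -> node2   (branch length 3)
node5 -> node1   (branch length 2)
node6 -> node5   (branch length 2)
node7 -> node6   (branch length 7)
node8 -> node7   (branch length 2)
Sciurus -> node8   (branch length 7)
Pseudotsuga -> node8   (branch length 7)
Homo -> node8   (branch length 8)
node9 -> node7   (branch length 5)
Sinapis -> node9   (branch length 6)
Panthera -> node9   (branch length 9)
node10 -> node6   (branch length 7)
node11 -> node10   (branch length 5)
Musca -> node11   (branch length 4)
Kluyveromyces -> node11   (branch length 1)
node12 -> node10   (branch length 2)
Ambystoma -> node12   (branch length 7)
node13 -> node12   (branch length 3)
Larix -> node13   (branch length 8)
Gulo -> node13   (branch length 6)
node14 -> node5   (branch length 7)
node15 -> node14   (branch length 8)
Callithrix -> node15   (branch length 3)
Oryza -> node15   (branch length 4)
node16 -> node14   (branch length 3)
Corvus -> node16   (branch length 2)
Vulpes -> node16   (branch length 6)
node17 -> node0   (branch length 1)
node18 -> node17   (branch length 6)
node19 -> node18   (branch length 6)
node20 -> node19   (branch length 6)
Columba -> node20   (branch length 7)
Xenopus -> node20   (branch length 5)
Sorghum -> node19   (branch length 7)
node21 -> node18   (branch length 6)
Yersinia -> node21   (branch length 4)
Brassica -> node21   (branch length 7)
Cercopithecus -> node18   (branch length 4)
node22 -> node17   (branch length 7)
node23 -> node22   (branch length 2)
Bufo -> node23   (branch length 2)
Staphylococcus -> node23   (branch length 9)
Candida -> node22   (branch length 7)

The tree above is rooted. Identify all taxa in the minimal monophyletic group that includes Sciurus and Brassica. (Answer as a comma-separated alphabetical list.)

Ambystoma, Anopheles, Brassica, Bufo, Callithrix, Candida, Cercopithecus, Columba, Corvus, Escherichia, Fagus, Gulo, Homo, Kluyveromyces, Larix, Musca, Oryza, Panthera, Pseudotsuga, Sciurus, Sinapis, Sorghum, Staphylococcus, Tremarctos, Vulpes, Xenopus, Yersinia

Tracing Sciurus: it sits inside (Sciurus,Pseudotsuga,Homo).
Tracing Brassica: it sits inside (Yersinia,Brassica).
The smallest clade enclosing both is the whole tree (their MRCA is the root), so the answer is all 27 tips in alphabetical order.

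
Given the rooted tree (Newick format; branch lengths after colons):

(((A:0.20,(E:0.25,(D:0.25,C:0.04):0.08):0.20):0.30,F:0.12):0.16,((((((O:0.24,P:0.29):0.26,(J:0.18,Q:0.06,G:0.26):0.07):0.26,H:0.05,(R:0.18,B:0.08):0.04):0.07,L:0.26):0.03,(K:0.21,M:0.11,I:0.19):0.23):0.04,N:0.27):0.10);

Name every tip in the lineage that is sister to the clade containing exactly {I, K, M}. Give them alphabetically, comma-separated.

The clade containing exactly {I, K, M} attaches to the tree at the node subtending (((((O,P),(J,Q,G)),H,(R,B)),L),(K,M,I)).
The other lineage descending from that same node — the sister group — is ((((O,P),(J,Q,G)),H,(R,B)),L); its 9 tips in alphabetical order are the answer.

B, G, H, J, L, O, P, Q, R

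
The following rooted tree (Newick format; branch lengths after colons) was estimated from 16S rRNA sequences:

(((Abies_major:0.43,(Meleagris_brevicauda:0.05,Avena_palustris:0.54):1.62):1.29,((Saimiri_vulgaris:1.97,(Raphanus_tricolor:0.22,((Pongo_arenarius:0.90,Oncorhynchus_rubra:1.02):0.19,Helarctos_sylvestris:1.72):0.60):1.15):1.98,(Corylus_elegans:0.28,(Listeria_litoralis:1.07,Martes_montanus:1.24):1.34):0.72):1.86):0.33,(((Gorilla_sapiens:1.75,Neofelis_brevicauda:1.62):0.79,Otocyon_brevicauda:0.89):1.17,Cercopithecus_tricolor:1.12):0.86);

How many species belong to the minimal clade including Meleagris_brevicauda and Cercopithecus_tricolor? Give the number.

15

The MRCA of Meleagris_brevicauda and Cercopithecus_tricolor is the root, so the clade is the entire tree.
That clade contains 15 terminal taxa: Abies_major, Avena_palustris, Cercopithecus_tricolor, Corylus_elegans, Gorilla_sapiens, Helarctos_sylvestris, Listeria_litoralis, Martes_montanus, Meleagris_brevicauda, Neofelis_brevicauda, Oncorhynchus_rubra, Otocyon_brevicauda, Pongo_arenarius, Raphanus_tricolor, Saimiri_vulgaris.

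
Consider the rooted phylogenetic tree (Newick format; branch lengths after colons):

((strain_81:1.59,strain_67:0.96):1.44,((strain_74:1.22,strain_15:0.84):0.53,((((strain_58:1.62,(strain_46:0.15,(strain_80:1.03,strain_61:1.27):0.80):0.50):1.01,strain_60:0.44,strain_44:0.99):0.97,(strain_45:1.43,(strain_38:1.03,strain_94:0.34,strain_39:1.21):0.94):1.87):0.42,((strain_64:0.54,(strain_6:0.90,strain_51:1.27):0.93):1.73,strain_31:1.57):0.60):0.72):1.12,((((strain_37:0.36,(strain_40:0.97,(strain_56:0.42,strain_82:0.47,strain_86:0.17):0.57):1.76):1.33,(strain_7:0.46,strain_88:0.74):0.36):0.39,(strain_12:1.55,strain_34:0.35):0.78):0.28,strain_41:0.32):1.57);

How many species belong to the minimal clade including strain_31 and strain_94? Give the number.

14

The MRCA of strain_31 and strain_94 is the node subtending ((((strain_58,(strain_46,(strain_80,strain_61))),strain_60,strain_44),(strain_45,(strain_38,strain_94,strain_39))),((strain_64,(strain_6,strain_51)),strain_31)).
That clade contains 14 terminal taxa: strain_31, strain_38, strain_39, strain_44, strain_45, strain_46, strain_51, strain_58, strain_6, strain_60, strain_61, strain_64, strain_80, strain_94.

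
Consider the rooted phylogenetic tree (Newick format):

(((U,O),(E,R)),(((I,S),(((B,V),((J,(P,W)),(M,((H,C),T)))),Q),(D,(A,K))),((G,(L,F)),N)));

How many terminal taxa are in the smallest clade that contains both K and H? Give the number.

15

The MRCA of K and H is the node subtending ((I,S),(((B,V),((J,(P,W)),(M,((H,C),T)))),Q),(D,(A,K))).
That clade contains 15 terminal taxa: A, B, C, D, H, I, J, K, M, P, Q, S, T, V, W.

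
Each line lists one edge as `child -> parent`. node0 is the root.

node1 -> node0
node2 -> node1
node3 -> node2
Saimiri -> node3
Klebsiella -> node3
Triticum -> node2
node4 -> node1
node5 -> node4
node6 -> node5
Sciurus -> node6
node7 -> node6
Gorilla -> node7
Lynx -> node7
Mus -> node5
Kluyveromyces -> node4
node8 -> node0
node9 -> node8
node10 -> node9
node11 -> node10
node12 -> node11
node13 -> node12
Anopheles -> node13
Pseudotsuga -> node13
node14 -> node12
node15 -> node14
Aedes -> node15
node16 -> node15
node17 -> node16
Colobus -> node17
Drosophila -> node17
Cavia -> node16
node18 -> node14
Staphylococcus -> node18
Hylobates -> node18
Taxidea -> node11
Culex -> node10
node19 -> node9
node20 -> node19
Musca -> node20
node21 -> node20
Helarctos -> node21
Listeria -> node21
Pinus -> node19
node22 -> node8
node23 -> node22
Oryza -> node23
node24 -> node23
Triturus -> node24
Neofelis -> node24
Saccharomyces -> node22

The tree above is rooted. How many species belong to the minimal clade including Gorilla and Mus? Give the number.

The MRCA of Gorilla and Mus is the node subtending ((Sciurus,(Gorilla,Lynx)),Mus).
That clade contains 4 terminal taxa: Gorilla, Lynx, Mus, Sciurus.

4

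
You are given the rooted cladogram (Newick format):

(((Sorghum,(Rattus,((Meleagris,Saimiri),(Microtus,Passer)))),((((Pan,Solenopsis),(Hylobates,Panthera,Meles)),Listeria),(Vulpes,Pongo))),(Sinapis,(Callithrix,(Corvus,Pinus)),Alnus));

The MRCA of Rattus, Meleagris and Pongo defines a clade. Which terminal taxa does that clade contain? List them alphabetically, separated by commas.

Tracing Rattus: it sits inside (Rattus,((Meleagris,Saimiri),(Microtus,Passer))).
Tracing Meleagris: it sits inside (Meleagris,Saimiri).
Tracing Pongo: it sits inside (Vulpes,Pongo).
The smallest clade enclosing all 3 is ((Sorghum,(Rattus,((Meleagris,Saimiri),(Microtus,Passer)))),((((Pan,Solenopsis),(Hylobates,Panthera,Meles)),Listeria),(Vulpes,Pongo))); the answer is its 14 terminal taxa in alphabetical order.

Hylobates, Listeria, Meleagris, Meles, Microtus, Pan, Panthera, Passer, Pongo, Rattus, Saimiri, Solenopsis, Sorghum, Vulpes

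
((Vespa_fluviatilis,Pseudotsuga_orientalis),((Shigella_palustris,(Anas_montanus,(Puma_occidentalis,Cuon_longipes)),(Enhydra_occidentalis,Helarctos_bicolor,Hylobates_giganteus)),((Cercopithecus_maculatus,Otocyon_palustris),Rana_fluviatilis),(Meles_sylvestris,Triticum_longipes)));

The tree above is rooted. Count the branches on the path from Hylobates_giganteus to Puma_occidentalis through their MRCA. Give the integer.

The MRCA of Hylobates_giganteus and Puma_occidentalis is the node subtending (Shigella_palustris,(Anas_montanus,(Puma_occidentalis,Cuon_longipes)),(Enhydra_occidentalis,Helarctos_bicolor,Hylobates_giganteus)).
From Hylobates_giganteus up to that node: 2 branches. From Puma_occidentalis up to the same node: 3 branches. Total: 2 + 3 = 5.

5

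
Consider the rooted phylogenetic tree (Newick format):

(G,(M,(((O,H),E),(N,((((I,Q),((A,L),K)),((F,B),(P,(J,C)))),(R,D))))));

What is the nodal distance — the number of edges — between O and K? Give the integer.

The MRCA of O and K is the node subtending (((O,H),E),(N,((((I,Q),((A,L),K)),((F,B),(P,(J,C)))),(R,D)))).
From O up to that node: 3 branches. From K up to the same node: 6 branches. Total: 3 + 6 = 9.

9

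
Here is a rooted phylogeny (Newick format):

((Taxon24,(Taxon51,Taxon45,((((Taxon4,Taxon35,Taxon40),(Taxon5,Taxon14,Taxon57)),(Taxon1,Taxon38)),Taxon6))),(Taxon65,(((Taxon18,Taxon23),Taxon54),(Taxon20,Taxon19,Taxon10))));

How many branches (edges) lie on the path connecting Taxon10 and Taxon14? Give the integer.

The MRCA of Taxon10 and Taxon14 is the root of the tree.
From Taxon10 up to that node: 4 branches. From Taxon14 up to the same node: 7 branches. Total: 4 + 7 = 11.

11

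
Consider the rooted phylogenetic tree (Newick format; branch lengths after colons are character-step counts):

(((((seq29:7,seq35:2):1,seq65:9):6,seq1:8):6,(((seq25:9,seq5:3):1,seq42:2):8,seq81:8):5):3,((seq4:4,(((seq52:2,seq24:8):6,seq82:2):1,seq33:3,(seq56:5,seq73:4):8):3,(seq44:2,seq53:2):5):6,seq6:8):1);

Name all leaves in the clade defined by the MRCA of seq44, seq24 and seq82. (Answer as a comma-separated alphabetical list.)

seq24, seq33, seq4, seq44, seq52, seq53, seq56, seq73, seq82

Tracing seq44: it sits inside (seq44,seq53).
Tracing seq24: it sits inside (seq52,seq24).
Tracing seq82: it sits inside ((seq52,seq24),seq82).
The smallest clade enclosing all 3 is (seq4,(((seq52,seq24),seq82),seq33,(seq56,seq73)),(seq44,seq53)); the answer is its 9 terminal taxa in alphabetical order.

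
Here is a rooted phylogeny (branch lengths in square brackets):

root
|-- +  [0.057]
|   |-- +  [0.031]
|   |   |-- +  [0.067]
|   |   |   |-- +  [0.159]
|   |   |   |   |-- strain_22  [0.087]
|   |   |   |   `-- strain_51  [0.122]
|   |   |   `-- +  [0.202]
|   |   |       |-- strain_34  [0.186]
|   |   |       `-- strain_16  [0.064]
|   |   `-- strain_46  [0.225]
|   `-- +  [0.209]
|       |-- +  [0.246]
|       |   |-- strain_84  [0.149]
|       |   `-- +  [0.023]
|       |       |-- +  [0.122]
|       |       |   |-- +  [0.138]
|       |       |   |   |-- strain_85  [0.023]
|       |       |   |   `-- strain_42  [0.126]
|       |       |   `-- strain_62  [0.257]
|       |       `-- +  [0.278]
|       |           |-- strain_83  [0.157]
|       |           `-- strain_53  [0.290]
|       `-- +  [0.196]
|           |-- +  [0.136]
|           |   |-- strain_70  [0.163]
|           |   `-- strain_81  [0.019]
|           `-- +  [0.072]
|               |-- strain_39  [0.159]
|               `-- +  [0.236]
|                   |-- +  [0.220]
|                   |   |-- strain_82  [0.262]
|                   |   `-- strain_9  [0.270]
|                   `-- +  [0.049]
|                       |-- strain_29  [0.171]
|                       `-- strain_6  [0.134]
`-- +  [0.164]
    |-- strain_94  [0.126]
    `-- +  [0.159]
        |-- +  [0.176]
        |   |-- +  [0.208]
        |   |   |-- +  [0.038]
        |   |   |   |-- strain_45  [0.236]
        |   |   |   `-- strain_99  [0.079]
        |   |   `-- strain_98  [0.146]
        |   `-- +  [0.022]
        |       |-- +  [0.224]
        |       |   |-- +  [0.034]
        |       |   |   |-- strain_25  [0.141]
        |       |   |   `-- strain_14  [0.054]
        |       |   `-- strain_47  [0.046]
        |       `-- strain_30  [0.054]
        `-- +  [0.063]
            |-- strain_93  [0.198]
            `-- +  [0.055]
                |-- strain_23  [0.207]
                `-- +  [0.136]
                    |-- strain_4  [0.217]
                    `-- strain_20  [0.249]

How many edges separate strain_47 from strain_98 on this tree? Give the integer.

The MRCA of strain_47 and strain_98 is the node subtending (((strain_45,strain_99),strain_98),(((strain_25,strain_14),strain_47),strain_30)).
From strain_47 up to that node: 3 branches. From strain_98 up to the same node: 2 branches. Total: 3 + 2 = 5.

5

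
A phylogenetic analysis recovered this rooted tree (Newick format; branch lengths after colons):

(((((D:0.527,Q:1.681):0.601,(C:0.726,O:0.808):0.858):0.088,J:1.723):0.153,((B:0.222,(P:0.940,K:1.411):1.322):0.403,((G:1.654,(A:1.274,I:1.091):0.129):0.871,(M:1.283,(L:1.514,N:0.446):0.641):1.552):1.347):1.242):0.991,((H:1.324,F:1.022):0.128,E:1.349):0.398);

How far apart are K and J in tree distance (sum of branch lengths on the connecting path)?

The path runs K → … → MRCA → … → J; the MRCA is the node subtending ((((D,Q),(C,O)),J),((B,(P,K)),((G,(A,I)),(M,(L,N))))).
Branch lengths along that path: 1.411 + 1.322 + 0.403 + 1.242 + 0.153 + 1.723 = 6.254.

6.254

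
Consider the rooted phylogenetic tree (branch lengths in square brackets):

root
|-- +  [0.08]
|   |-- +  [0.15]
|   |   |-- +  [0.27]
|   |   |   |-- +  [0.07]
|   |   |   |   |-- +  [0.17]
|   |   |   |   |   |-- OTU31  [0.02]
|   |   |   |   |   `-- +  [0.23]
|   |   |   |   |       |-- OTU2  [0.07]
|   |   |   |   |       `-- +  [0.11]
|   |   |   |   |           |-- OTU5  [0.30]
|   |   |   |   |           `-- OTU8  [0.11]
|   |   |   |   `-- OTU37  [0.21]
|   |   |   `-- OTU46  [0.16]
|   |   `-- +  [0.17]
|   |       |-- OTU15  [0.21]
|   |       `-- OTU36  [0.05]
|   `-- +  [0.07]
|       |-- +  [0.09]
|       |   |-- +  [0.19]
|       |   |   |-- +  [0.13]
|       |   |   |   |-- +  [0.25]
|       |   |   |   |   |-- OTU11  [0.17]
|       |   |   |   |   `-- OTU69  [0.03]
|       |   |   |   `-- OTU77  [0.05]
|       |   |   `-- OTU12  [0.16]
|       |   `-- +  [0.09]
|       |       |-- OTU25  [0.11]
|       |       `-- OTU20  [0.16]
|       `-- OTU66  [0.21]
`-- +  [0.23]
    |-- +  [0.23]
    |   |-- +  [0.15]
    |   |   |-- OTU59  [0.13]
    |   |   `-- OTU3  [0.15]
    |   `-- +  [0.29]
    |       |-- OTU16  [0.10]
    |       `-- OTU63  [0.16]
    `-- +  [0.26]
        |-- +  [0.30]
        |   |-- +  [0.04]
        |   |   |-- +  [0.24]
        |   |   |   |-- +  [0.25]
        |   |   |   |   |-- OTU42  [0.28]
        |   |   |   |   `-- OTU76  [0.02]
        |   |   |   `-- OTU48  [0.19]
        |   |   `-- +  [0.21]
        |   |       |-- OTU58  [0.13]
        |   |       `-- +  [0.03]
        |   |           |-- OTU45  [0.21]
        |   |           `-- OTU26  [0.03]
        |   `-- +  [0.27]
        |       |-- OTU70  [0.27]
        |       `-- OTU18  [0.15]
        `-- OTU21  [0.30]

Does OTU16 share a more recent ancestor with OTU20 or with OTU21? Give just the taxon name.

OTU21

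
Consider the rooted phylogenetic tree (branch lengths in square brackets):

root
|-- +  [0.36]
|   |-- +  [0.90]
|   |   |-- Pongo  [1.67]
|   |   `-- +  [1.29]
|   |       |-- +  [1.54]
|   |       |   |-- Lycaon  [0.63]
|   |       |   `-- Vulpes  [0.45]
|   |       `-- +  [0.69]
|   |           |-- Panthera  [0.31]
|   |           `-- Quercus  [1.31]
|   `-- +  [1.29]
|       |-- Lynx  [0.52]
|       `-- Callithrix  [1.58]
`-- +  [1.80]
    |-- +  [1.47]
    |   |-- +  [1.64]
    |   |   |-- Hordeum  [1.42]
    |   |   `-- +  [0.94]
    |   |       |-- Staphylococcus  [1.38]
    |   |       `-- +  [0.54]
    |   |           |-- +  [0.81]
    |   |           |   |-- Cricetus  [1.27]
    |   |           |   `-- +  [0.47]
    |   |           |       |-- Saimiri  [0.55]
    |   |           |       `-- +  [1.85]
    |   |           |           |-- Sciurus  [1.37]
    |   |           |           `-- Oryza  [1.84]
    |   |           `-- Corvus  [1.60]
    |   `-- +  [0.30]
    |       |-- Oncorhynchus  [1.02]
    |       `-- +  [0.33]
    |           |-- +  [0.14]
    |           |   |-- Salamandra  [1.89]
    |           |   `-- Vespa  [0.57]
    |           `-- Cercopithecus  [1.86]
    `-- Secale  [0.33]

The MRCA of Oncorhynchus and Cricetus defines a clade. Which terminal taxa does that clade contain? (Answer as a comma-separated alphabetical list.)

Cercopithecus, Corvus, Cricetus, Hordeum, Oncorhynchus, Oryza, Saimiri, Salamandra, Sciurus, Staphylococcus, Vespa

Tracing Oncorhynchus: it sits inside (Oncorhynchus,((Salamandra,Vespa),Cercopithecus)).
Tracing Cricetus: it sits inside (Cricetus,(Saimiri,(Sciurus,Oryza))).
The smallest clade enclosing both is ((Hordeum,(Staphylococcus,((Cricetus,(Saimiri,(Sciurus,Oryza))),Corvus))),(Oncorhynchus,((Salamandra,Vespa),Cercopithecus))); the answer is its 11 terminal taxa in alphabetical order.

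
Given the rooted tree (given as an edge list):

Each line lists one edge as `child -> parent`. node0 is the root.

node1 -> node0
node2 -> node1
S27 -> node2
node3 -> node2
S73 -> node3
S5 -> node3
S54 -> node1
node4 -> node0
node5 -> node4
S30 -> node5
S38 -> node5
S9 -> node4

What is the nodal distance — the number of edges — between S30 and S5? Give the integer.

7

The MRCA of S30 and S5 is the root of the tree.
From S30 up to that node: 3 branches. From S5 up to the same node: 4 branches. Total: 3 + 4 = 7.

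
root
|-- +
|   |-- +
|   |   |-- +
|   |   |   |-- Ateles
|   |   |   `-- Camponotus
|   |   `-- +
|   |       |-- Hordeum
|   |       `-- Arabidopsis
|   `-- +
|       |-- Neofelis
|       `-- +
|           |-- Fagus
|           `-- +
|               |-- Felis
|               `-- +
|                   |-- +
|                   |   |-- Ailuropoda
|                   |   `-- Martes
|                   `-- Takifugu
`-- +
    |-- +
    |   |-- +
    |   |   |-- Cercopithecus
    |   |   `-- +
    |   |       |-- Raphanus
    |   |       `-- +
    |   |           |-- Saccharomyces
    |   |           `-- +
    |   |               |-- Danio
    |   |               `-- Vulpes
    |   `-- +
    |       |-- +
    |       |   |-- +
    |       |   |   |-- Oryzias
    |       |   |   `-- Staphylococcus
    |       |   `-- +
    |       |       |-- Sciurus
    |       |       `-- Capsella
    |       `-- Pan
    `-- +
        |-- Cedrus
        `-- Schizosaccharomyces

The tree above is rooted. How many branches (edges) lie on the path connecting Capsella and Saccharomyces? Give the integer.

8

The MRCA of Capsella and Saccharomyces is the node subtending ((Cercopithecus,(Raphanus,(Saccharomyces,(Danio,Vulpes)))),(((Oryzias,Staphylococcus),(Sciurus,Capsella)),Pan)).
From Capsella up to that node: 4 branches. From Saccharomyces up to the same node: 4 branches. Total: 4 + 4 = 8.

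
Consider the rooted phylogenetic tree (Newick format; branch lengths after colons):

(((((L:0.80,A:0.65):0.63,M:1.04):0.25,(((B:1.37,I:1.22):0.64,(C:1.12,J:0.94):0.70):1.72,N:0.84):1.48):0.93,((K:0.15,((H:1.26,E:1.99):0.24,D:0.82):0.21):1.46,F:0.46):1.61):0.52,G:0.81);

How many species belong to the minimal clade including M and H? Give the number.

13

The MRCA of M and H is the node subtending ((((L,A),M),(((B,I),(C,J)),N)),((K,((H,E),D)),F)).
That clade contains 13 terminal taxa: A, B, C, D, E, F, H, I, J, K, L, M, N.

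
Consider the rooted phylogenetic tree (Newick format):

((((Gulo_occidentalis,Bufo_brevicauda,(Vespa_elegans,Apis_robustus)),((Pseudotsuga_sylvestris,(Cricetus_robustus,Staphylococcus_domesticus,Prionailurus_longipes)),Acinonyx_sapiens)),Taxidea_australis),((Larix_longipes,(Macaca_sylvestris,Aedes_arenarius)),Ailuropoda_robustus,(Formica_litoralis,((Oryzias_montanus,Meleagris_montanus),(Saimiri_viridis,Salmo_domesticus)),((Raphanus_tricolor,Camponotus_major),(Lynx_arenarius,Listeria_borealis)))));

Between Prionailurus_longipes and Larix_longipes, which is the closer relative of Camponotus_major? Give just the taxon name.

Larix_longipes

The MRCA of Camponotus_major and Larix_longipes subtends ((Larix_longipes,(Macaca_sylvestris,Aedes_arenarius)),Ailuropoda_robustus,(Formica_litoralis,((Oryzias_montanus,Meleagris_montanus),(Saimiri_viridis,Salmo_domesticus)),((Raphanus_tricolor,Camponotus_major),(Lynx_arenarius,Listeria_borealis)))) (13 taxa).
The MRCA of Camponotus_major and Prionailurus_longipes is the root, subtending the entire tree (23 taxa).
The first is nested inside the second, so Camponotus_major shares a more recent common ancestor with Larix_longipes.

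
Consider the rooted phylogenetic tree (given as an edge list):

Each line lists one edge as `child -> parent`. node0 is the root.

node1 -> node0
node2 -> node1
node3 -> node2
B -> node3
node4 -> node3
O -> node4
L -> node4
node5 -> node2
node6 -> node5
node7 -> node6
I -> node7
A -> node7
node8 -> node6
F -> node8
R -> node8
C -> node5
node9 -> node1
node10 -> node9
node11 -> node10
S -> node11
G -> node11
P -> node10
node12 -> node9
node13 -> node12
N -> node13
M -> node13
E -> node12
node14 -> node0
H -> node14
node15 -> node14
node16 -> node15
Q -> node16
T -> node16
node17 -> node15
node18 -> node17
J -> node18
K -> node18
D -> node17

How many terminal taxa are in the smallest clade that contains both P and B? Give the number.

14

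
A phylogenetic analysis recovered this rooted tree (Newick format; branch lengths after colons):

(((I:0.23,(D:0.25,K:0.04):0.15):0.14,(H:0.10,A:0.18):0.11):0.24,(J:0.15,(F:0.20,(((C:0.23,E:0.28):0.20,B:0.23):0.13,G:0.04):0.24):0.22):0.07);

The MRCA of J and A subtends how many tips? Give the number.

11

The MRCA of J and A is the root, so the clade is the entire tree.
That clade contains 11 terminal taxa: A, B, C, D, E, F, G, H, I, J, K.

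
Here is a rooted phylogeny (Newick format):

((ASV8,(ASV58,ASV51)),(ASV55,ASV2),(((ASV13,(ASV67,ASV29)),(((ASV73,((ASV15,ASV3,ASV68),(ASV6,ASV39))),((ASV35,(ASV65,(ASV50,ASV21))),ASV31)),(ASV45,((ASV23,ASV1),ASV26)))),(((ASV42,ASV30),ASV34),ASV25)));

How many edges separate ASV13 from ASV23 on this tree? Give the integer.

The MRCA of ASV13 and ASV23 is the node subtending ((ASV13,(ASV67,ASV29)),(((ASV73,((ASV15,ASV3,ASV68),(ASV6,ASV39))),((ASV35,(ASV65,(ASV50,ASV21))),ASV31)),(ASV45,((ASV23,ASV1),ASV26)))).
From ASV13 up to that node: 2 branches. From ASV23 up to the same node: 5 branches. Total: 2 + 5 = 7.

7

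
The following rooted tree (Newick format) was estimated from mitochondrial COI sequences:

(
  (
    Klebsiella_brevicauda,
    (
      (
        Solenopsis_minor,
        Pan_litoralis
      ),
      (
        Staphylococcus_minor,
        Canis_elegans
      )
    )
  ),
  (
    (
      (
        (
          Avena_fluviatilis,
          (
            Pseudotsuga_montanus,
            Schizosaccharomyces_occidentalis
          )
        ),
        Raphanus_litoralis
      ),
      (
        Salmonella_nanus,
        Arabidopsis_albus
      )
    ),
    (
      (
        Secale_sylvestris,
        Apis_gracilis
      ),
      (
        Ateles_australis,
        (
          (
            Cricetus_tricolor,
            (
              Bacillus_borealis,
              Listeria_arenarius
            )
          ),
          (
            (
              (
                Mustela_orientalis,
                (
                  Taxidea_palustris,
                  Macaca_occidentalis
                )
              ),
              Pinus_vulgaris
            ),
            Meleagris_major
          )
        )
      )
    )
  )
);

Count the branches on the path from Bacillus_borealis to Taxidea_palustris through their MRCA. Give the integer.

8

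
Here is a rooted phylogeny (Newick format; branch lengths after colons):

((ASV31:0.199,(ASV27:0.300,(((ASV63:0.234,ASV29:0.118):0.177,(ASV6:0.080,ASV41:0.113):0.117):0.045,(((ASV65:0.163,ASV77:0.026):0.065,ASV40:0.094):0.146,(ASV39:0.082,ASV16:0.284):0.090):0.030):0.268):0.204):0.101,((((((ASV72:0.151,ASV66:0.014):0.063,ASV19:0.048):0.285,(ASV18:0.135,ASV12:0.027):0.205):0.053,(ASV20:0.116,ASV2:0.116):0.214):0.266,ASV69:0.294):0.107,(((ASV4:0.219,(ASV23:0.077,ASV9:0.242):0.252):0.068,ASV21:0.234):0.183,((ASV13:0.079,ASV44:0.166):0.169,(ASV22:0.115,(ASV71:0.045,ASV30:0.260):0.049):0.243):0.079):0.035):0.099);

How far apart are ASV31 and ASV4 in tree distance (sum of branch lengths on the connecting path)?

The path runs ASV31 → … → MRCA → … → ASV4; the MRCA is the root of the tree.
Branch lengths along that path: 0.199 + 0.101 + 0.099 + 0.035 + 0.183 + 0.068 + 0.219 = 0.904.

0.904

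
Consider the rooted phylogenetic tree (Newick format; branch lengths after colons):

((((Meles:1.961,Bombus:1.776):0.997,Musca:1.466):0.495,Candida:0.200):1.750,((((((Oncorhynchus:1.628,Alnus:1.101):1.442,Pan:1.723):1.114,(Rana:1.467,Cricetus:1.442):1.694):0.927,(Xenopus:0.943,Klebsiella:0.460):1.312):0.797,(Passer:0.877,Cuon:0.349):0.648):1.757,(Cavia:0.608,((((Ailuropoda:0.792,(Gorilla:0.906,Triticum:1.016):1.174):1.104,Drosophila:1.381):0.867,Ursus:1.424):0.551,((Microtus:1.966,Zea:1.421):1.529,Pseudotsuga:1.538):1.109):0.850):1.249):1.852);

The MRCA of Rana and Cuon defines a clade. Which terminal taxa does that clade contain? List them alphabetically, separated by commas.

Alnus, Cricetus, Cuon, Klebsiella, Oncorhynchus, Pan, Passer, Rana, Xenopus

Tracing Rana: it sits inside (Rana,Cricetus).
Tracing Cuon: it sits inside (Passer,Cuon).
The smallest clade enclosing both is (((((Oncorhynchus,Alnus),Pan),(Rana,Cricetus)),(Xenopus,Klebsiella)),(Passer,Cuon)); the answer is its 9 terminal taxa in alphabetical order.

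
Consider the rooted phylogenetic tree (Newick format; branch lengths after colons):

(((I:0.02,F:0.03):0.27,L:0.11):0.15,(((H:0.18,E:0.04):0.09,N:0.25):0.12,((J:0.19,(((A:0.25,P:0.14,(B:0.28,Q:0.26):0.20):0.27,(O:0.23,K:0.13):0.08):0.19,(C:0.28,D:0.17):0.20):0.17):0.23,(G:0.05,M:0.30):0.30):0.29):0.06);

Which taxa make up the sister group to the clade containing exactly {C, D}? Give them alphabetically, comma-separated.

A, B, K, O, P, Q

The clade containing exactly {C, D} attaches to the tree at the node subtending (((A,P,(B,Q)),(O,K)),(C,D)).
The other lineage descending from that same node — the sister group — is ((A,P,(B,Q)),(O,K)); its 6 tips in alphabetical order are the answer.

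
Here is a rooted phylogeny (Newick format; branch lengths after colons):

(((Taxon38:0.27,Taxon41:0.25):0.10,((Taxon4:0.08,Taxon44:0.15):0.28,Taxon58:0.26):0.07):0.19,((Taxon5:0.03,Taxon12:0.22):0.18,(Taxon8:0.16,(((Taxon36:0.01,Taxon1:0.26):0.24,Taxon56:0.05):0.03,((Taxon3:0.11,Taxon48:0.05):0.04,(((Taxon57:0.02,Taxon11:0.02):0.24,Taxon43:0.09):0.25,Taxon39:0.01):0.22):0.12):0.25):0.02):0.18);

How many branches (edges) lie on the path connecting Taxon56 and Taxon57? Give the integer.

The MRCA of Taxon56 and Taxon57 is the node subtending (((Taxon36,Taxon1),Taxon56),((Taxon3,Taxon48),(((Taxon57,Taxon11),Taxon43),Taxon39))).
From Taxon56 up to that node: 2 branches. From Taxon57 up to the same node: 5 branches. Total: 2 + 5 = 7.

7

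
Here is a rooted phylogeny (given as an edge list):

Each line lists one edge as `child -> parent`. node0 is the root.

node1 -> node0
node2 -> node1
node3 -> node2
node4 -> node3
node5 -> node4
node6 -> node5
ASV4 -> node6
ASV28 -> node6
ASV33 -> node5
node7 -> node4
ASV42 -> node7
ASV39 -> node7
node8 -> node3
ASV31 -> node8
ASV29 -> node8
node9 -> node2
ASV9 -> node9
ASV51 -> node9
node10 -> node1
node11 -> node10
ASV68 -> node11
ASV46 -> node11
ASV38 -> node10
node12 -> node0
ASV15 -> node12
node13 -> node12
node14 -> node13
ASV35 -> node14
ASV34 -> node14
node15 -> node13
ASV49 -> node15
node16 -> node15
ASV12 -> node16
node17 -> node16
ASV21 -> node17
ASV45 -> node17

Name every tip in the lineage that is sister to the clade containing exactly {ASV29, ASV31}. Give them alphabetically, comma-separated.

ASV28, ASV33, ASV39, ASV4, ASV42

The clade containing exactly {ASV29, ASV31} attaches to the tree at the node subtending ((((ASV4,ASV28),ASV33),(ASV42,ASV39)),(ASV31,ASV29)).
The other lineage descending from that same node — the sister group — is (((ASV4,ASV28),ASV33),(ASV42,ASV39)); its 5 tips in alphabetical order are the answer.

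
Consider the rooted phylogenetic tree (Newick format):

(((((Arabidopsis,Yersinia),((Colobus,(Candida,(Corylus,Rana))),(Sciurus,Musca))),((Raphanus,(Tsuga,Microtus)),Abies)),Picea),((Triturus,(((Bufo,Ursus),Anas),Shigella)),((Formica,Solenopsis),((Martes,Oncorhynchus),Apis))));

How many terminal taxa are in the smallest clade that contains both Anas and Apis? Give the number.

10

The MRCA of Anas and Apis is the node subtending ((Triturus,(((Bufo,Ursus),Anas),Shigella)),((Formica,Solenopsis),((Martes,Oncorhynchus),Apis))).
That clade contains 10 terminal taxa: Anas, Apis, Bufo, Formica, Martes, Oncorhynchus, Shigella, Solenopsis, Triturus, Ursus.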